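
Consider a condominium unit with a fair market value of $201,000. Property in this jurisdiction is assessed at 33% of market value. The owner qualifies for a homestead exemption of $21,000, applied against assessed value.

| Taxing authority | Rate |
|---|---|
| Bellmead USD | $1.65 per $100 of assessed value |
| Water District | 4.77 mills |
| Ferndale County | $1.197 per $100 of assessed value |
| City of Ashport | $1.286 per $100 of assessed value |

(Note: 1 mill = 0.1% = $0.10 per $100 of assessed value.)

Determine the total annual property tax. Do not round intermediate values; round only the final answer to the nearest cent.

Assessed value = $201,000 × 0.33 = $66,330
Taxable value = $66,330 − $21,000 = $45,330
Bellmead USD: $45,330 × 0.0165 = $747.945
Water District: $45,330 × 0.00477 = $216.2241
Ferndale County: $45,330 × 0.01197 = $542.6001
City of Ashport: $45,330 × 0.01286 = $582.9438
Total = $2,089.713

$2,089.71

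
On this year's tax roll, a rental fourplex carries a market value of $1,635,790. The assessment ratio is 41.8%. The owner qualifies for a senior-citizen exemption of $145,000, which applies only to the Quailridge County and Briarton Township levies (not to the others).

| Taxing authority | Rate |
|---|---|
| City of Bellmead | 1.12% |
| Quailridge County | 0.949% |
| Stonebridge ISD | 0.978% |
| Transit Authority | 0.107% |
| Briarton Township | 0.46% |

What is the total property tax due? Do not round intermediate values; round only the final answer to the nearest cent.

Assessed value = $1,635,790 × 0.418 = $683,760.22
City of Bellmead: $683,760.22 × 0.0112 = $7,658.114464
Quailridge County: ($683,760.22 − $145,000) × 0.00949 = $538,760.22 × 0.00949 = $5,112.8344878
Stonebridge ISD: $683,760.22 × 0.00978 = $6,687.1749516
Transit Authority: $683,760.22 × 0.00107 = $731.6234354
Briarton Township: ($683,760.22 − $145,000) × 0.0046 = $538,760.22 × 0.0046 = $2,478.297012
Total = $22,668.0443508

$22,668.04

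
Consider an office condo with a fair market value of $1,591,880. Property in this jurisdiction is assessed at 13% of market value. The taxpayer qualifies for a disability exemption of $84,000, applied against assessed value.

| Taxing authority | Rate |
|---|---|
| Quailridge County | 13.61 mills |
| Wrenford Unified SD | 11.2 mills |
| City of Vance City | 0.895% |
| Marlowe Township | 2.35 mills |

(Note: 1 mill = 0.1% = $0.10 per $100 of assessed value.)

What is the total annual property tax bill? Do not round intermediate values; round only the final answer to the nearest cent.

$4,439.52

Assessed value = $1,591,880 × 0.13 = $206,944.4
Taxable value = $206,944.4 − $84,000 = $122,944.4
Quailridge County: $122,944.4 × 0.01361 = $1,673.273284
Wrenford Unified SD: $122,944.4 × 0.0112 = $1,376.97728
City of Vance City: $122,944.4 × 0.00895 = $1,100.35238
Marlowe Township: $122,944.4 × 0.00235 = $288.91934
Total = $4,439.522284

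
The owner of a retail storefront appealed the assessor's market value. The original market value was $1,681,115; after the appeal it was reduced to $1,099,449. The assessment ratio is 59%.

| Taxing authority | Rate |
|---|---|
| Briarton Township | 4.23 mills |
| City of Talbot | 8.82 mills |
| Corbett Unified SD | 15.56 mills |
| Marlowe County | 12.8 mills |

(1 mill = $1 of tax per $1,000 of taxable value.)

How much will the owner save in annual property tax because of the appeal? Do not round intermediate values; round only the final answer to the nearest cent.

Old assessed value = $1,681,115 × 0.59 = $991,857.85
New assessed value = $1,099,449 × 0.59 = $648,674.91
Combined rate = 0.00423 + 0.00882 + 0.01556 + 0.0128 = 0.04141
Old tax = $991,857.85 × 0.04141 = $41,072.8335685
New tax = $648,674.91 × 0.04141 = $26,861.6280231
Reduction = $41,072.8335685 − $26,861.6280231 = $14,211.2055454

$14,211.21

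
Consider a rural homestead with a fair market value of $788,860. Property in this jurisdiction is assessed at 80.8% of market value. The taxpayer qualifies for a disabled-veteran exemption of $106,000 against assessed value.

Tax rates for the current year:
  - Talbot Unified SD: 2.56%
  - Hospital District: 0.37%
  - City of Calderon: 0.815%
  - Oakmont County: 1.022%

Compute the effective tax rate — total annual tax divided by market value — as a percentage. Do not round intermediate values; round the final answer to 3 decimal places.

Assessed value = $788,860 × 0.808 = $637,398.88
Taxable value = $637,398.88 − $106,000 = $531,398.88
Talbot Unified SD: $531,398.88 × 0.0256 = $13,603.811328
Hospital District: $531,398.88 × 0.0037 = $1,966.175856
City of Calderon: $531,398.88 × 0.00815 = $4,330.900872
Oakmont County: $531,398.88 × 0.01022 = $5,430.8965536
Total tax = $25,331.7846096
Effective rate = $25,331.7846096 ÷ $788,860 = 3.211% of market value

3.211%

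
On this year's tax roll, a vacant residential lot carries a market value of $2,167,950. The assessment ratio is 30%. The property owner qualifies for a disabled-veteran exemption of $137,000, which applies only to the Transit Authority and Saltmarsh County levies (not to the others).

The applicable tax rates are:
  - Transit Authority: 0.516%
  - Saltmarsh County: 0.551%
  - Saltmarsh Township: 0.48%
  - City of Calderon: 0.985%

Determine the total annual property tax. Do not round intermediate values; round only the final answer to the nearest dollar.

Assessed value = $2,167,950 × 0.3 = $650,385
Transit Authority: ($650,385 − $137,000) × 0.00516 = $513,385 × 0.00516 = $2,649.0666
Saltmarsh County: ($650,385 − $137,000) × 0.00551 = $513,385 × 0.00551 = $2,828.75135
Saltmarsh Township: $650,385 × 0.0048 = $3,121.848
City of Calderon: $650,385 × 0.00985 = $6,406.29225
Total = $15,005.9582

$15,006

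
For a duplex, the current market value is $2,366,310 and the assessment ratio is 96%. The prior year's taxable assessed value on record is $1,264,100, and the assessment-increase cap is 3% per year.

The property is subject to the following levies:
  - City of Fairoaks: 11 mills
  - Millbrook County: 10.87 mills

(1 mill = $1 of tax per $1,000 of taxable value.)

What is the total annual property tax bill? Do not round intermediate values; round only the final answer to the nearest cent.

$28,475.24

Uncapped assessed value = $2,366,310 × 0.96 = $2,271,657.6
Cap limit = $1,264,100 × 1.03 = $1,302,023
Taxable assessed value = min($2,271,657.6, $1,302,023) = $1,302,023 (cap binds)
City of Fairoaks: $1,302,023 × 0.011 = $14,322.253
Millbrook County: $1,302,023 × 0.01087 = $14,152.99001
Total = $28,475.24301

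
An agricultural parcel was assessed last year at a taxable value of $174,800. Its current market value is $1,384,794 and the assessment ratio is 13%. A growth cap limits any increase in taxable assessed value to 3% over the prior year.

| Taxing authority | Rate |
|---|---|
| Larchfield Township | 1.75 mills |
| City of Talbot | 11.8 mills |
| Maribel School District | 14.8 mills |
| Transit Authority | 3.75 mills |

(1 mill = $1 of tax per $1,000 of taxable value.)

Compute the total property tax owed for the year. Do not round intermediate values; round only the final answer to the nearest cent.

Uncapped assessed value = $1,384,794 × 0.13 = $180,023.22
Cap limit = $174,800 × 1.03 = $180,044
Taxable assessed value = min($180,023.22, $180,044) = $180,023.22 (cap does not bind)
Larchfield Township: $180,023.22 × 0.00175 = $315.040635
City of Talbot: $180,023.22 × 0.0118 = $2,124.273996
Maribel School District: $180,023.22 × 0.0148 = $2,664.343656
Transit Authority: $180,023.22 × 0.00375 = $675.087075
Total = $5,778.745362

$5,778.75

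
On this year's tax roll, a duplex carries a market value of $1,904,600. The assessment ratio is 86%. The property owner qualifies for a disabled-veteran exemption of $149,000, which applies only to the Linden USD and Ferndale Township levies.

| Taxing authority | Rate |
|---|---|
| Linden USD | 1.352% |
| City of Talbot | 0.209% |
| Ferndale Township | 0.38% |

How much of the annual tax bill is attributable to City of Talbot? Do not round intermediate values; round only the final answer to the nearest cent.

$3,423.33

Assessed value = $1,904,600 × 0.86 = $1,637,956
City of Talbot taxable value = $1,637,956 (exemption does not apply)
City of Talbot levy = $1,637,956 × 0.00209 = $3,423.32804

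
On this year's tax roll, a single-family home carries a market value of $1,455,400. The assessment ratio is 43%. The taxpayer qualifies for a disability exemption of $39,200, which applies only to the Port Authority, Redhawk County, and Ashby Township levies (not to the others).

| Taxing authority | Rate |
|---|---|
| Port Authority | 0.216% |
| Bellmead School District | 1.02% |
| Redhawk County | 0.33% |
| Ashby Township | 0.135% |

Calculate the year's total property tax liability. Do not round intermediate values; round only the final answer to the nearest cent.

Assessed value = $1,455,400 × 0.43 = $625,822
Port Authority: ($625,822 − $39,200) × 0.00216 = $586,622 × 0.00216 = $1,267.10352
Bellmead School District: $625,822 × 0.0102 = $6,383.3844
Redhawk County: ($625,822 − $39,200) × 0.0033 = $586,622 × 0.0033 = $1,935.8526
Ashby Township: ($625,822 − $39,200) × 0.00135 = $586,622 × 0.00135 = $791.9397
Total = $10,378.28022

$10,378.28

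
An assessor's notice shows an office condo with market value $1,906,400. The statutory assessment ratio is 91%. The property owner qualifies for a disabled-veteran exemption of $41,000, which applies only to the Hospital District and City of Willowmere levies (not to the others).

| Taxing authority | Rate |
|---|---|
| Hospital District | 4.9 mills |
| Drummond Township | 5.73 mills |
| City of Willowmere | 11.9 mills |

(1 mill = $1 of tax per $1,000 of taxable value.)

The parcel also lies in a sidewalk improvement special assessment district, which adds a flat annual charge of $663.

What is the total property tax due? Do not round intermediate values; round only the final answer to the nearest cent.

$39,059.78

Assessed value = $1,906,400 × 0.91 = $1,734,824
Hospital District: ($1,734,824 − $41,000) × 0.0049 = $1,693,824 × 0.0049 = $8,299.7376
Drummond Township: $1,734,824 × 0.00573 = $9,940.54152
City of Willowmere: ($1,734,824 − $41,000) × 0.0119 = $1,693,824 × 0.0119 = $20,156.5056
Levies subtotal = $38,396.78472
Total = $38,396.78472 + $663 = $39,059.78472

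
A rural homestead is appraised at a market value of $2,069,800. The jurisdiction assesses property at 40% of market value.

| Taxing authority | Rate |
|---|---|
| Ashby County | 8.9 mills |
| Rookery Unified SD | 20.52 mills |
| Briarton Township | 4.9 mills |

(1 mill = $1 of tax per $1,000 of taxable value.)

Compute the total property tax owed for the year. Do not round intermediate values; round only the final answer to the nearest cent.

Assessed value = $2,069,800 × 0.4 = $827,920
Ashby County: $827,920 × 0.0089 = $7,368.488
Rookery Unified SD: $827,920 × 0.02052 = $16,988.9184
Briarton Township: $827,920 × 0.0049 = $4,056.808
Total = $7,368.488 + $16,988.9184 + $4,056.808 = $28,414.2144

$28,414.21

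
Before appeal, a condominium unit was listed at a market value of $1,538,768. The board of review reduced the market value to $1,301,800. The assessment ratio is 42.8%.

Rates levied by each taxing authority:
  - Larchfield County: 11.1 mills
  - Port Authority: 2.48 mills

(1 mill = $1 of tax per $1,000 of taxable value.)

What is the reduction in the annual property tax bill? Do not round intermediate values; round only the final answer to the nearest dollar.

$1,377

Old assessed value = $1,538,768 × 0.428 = $658,592.704
New assessed value = $1,301,800 × 0.428 = $557,170.4
Combined rate = 0.0111 + 0.00248 = 0.01358
Old tax = $658,592.704 × 0.01358 = $8,943.68892032
New tax = $557,170.4 × 0.01358 = $7,566.374032
Reduction = $8,943.68892032 − $7,566.374032 = $1,377.31488832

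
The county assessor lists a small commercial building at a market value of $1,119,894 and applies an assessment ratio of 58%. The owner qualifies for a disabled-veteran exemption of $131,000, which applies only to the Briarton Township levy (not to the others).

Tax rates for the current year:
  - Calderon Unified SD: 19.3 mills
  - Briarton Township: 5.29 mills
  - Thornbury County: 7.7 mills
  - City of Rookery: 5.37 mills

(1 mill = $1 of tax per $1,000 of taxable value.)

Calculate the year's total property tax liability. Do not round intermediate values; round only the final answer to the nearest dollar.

$23,769

Assessed value = $1,119,894 × 0.58 = $649,538.52
Calderon Unified SD: $649,538.52 × 0.0193 = $12,536.093436
Briarton Township: ($649,538.52 − $131,000) × 0.00529 = $518,538.52 × 0.00529 = $2,743.0687708
Thornbury County: $649,538.52 × 0.0077 = $5,001.446604
City of Rookery: $649,538.52 × 0.00537 = $3,488.0218524
Total = $23,768.6306632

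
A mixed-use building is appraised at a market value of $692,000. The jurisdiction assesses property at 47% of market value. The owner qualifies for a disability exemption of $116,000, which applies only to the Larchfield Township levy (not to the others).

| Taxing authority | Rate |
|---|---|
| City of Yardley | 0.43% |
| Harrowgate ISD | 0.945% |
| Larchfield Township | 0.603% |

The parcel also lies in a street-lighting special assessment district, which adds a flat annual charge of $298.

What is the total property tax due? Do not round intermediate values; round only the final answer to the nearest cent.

$6,031.77

Assessed value = $692,000 × 0.47 = $325,240
City of Yardley: $325,240 × 0.0043 = $1,398.532
Harrowgate ISD: $325,240 × 0.00945 = $3,073.518
Larchfield Township: ($325,240 − $116,000) × 0.00603 = $209,240 × 0.00603 = $1,261.7172
Levies subtotal = $5,733.7672
Total = $5,733.7672 + $298 = $6,031.7672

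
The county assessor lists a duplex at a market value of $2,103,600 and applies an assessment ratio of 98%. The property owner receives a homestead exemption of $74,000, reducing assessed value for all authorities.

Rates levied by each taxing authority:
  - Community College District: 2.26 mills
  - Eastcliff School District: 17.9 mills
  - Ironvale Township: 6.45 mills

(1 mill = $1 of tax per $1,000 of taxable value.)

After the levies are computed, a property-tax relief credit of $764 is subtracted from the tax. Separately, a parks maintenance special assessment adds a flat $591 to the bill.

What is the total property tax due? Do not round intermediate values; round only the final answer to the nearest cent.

Assessed value = $2,103,600 × 0.98 = $2,061,528
Taxable value = $2,061,528 − $74,000 = $1,987,528
Community College District: $1,987,528 × 0.00226 = $4,491.81328
Eastcliff School District: $1,987,528 × 0.0179 = $35,576.7512
Ironvale Township: $1,987,528 × 0.00645 = $12,819.5556
Levies subtotal = $52,888.12008
After credit = $52,888.12008 − $764 = $52,124.12008
Total = $52,124.12008 + $591 = $52,715.12008

$52,715.12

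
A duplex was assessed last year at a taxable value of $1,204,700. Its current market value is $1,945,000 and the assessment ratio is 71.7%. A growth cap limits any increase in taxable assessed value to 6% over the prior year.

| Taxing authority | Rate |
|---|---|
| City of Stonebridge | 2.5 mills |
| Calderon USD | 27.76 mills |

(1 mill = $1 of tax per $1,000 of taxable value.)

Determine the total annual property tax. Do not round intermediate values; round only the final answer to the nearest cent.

Uncapped assessed value = $1,945,000 × 0.717 = $1,394,565
Cap limit = $1,204,700 × 1.06 = $1,276,982
Taxable assessed value = min($1,394,565, $1,276,982) = $1,276,982 (cap binds)
City of Stonebridge: $1,276,982 × 0.0025 = $3,192.455
Calderon USD: $1,276,982 × 0.02776 = $35,449.02032
Total = $38,641.47532

$38,641.48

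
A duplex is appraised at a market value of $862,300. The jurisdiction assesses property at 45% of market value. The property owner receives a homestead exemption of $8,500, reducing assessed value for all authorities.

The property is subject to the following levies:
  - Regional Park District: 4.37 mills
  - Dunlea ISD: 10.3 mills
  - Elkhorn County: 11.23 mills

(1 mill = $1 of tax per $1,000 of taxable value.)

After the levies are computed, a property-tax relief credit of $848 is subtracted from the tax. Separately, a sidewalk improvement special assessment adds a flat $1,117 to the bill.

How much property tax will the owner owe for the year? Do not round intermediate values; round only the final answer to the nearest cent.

$10,098.96

Assessed value = $862,300 × 0.45 = $388,035
Taxable value = $388,035 − $8,500 = $379,535
Regional Park District: $379,535 × 0.00437 = $1,658.56795
Dunlea ISD: $379,535 × 0.0103 = $3,909.2105
Elkhorn County: $379,535 × 0.01123 = $4,262.17805
Levies subtotal = $9,829.9565
After credit = $9,829.9565 − $848 = $8,981.9565
Total = $8,981.9565 + $1,117 = $10,098.9565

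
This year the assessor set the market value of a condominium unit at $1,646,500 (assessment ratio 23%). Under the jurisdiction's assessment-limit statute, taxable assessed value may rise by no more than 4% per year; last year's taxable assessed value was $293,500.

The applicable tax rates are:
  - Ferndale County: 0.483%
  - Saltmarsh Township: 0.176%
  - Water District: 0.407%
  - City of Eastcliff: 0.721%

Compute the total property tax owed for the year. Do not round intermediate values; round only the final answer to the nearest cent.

Uncapped assessed value = $1,646,500 × 0.23 = $378,695
Cap limit = $293,500 × 1.04 = $305,240
Taxable assessed value = min($378,695, $305,240) = $305,240 (cap binds)
Ferndale County: $305,240 × 0.00483 = $1,474.3092
Saltmarsh Township: $305,240 × 0.00176 = $537.2224
Water District: $305,240 × 0.00407 = $1,242.3268
City of Eastcliff: $305,240 × 0.00721 = $2,200.7804
Total = $5,454.6388

$5,454.64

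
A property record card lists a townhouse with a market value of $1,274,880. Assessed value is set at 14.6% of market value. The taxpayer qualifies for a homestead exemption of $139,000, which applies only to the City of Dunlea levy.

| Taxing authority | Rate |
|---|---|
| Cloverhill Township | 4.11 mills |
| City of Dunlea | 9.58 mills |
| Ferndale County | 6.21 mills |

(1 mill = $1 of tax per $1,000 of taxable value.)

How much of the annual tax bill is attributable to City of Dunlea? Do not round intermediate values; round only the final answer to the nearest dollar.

$452

Assessed value = $1,274,880 × 0.146 = $186,132.48
City of Dunlea taxable value = $186,132.48 − $139,000 = $47,132.48
City of Dunlea levy = $47,132.48 × 0.00958 = $451.5291584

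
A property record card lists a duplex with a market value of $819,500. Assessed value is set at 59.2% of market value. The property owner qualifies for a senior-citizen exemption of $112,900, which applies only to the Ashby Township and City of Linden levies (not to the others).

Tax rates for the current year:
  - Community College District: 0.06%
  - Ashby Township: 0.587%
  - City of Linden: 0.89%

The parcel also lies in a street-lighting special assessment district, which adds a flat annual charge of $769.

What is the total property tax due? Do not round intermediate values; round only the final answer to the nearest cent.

$6,558.13

Assessed value = $819,500 × 0.592 = $485,144
Community College District: $485,144 × 0.0006 = $291.0864
Ashby Township: ($485,144 − $112,900) × 0.00587 = $372,244 × 0.00587 = $2,185.07228
City of Linden: ($485,144 − $112,900) × 0.0089 = $372,244 × 0.0089 = $3,312.9716
Levies subtotal = $5,789.13028
Total = $5,789.13028 + $769 = $6,558.13028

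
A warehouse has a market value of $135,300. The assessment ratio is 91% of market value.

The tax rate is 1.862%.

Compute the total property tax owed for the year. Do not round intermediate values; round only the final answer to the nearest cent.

$2,292.55

Assessed value = $135,300 × 0.91 = $123,123
Tax = $123,123 × 0.01862 = $2,292.55026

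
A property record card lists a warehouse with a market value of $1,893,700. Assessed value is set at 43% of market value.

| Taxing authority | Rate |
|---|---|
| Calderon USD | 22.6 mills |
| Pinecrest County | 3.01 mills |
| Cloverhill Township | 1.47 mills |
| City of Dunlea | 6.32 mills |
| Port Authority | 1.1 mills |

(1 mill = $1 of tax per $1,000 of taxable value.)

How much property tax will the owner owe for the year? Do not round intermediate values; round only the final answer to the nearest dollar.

$28,093

Assessed value = $1,893,700 × 0.43 = $814,291
Calderon USD: $814,291 × 0.0226 = $18,402.9766
Pinecrest County: $814,291 × 0.00301 = $2,451.01591
Cloverhill Township: $814,291 × 0.00147 = $1,197.00777
City of Dunlea: $814,291 × 0.00632 = $5,146.31912
Port Authority: $814,291 × 0.0011 = $895.7201
Total = $18,402.9766 + $2,451.01591 + $1,197.00777 + $5,146.31912 + $895.7201 = $28,093.0395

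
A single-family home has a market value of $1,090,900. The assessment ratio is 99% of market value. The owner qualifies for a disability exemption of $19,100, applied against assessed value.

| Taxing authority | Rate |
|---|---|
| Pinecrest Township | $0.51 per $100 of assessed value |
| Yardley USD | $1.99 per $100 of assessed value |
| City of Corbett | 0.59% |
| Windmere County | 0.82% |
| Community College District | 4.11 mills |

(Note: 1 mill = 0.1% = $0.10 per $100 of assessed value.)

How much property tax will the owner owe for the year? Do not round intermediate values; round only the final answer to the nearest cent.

$45,841.10

Assessed value = $1,090,900 × 0.99 = $1,079,991
Taxable value = $1,079,991 − $19,100 = $1,060,891
Pinecrest Township: $1,060,891 × 0.0051 = $5,410.5441
Yardley USD: $1,060,891 × 0.0199 = $21,111.7309
City of Corbett: $1,060,891 × 0.0059 = $6,259.2569
Windmere County: $1,060,891 × 0.0082 = $8,699.3062
Community College District: $1,060,891 × 0.00411 = $4,360.26201
Total = $45,841.10011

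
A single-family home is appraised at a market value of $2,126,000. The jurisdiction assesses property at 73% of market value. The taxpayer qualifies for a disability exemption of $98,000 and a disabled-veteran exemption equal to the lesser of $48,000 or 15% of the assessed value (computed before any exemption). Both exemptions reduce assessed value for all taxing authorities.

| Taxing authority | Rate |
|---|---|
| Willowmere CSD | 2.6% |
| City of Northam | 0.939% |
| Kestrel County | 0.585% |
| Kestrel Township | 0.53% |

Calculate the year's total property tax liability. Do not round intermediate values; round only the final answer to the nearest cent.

$65,434.31

Assessed value = $2,126,000 × 0.73 = $1,551,980
Disabled-veteran exemption = min($48,000, 15% × $1,551,980) = min($48,000, $232,797) = $48,000 (dollar cap binds)
Taxable value = $1,551,980 − $98,000 − $48,000 = $1,405,980
Willowmere CSD: $1,405,980 × 0.026 = $36,555.48
City of Northam: $1,405,980 × 0.00939 = $13,202.1522
Kestrel County: $1,405,980 × 0.00585 = $8,224.983
Kestrel Township: $1,405,980 × 0.0053 = $7,451.694
Total = $65,434.3092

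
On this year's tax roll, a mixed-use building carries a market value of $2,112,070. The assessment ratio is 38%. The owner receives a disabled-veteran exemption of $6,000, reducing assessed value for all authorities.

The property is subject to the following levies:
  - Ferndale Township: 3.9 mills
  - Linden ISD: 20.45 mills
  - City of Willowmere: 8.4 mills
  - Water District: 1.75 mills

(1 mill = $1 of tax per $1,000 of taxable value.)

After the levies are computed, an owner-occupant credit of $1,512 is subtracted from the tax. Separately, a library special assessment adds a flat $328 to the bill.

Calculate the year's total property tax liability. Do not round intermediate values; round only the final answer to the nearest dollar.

Assessed value = $2,112,070 × 0.38 = $802,586.6
Taxable value = $802,586.6 − $6,000 = $796,586.6
Ferndale Township: $796,586.6 × 0.0039 = $3,106.68774
Linden ISD: $796,586.6 × 0.02045 = $16,290.19597
City of Willowmere: $796,586.6 × 0.0084 = $6,691.32744
Water District: $796,586.6 × 0.00175 = $1,394.02655
Levies subtotal = $27,482.2377
After credit = $27,482.2377 − $1,512 = $25,970.2377
Total = $25,970.2377 + $328 = $26,298.2377

$26,298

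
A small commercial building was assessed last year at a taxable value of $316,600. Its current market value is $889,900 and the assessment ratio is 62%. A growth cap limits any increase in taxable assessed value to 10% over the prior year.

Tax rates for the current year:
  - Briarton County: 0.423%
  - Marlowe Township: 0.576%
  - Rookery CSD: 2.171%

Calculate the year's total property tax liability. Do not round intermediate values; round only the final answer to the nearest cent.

$11,039.84

Uncapped assessed value = $889,900 × 0.62 = $551,738
Cap limit = $316,600 × 1.1 = $348,260
Taxable assessed value = min($551,738, $348,260) = $348,260 (cap binds)
Briarton County: $348,260 × 0.00423 = $1,473.1398
Marlowe Township: $348,260 × 0.00576 = $2,005.9776
Rookery CSD: $348,260 × 0.02171 = $7,560.7246
Total = $11,039.842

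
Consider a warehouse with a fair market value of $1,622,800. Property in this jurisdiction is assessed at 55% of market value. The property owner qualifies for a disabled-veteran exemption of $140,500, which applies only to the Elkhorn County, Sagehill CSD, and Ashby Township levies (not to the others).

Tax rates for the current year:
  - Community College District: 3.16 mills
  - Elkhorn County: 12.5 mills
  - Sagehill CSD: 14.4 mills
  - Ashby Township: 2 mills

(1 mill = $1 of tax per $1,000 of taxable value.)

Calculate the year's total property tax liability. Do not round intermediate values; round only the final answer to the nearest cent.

$24,554.38

Assessed value = $1,622,800 × 0.55 = $892,540
Community College District: $892,540 × 0.00316 = $2,820.4264
Elkhorn County: ($892,540 − $140,500) × 0.0125 = $752,040 × 0.0125 = $9,400.5
Sagehill CSD: ($892,540 − $140,500) × 0.0144 = $752,040 × 0.0144 = $10,829.376
Ashby Township: ($892,540 − $140,500) × 0.002 = $752,040 × 0.002 = $1,504.08
Total = $24,554.3824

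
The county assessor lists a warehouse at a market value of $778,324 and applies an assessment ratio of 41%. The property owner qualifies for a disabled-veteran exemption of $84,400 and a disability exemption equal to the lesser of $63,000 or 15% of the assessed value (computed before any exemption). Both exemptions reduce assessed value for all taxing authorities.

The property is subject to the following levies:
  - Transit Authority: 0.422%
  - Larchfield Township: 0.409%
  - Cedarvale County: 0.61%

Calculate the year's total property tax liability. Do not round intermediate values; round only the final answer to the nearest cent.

$2,692.45

Assessed value = $778,324 × 0.41 = $319,112.84
Disability exemption = min($63,000, 15% × $319,112.84) = min($63,000, $47,866.926) = $47,866.926 (percentage binds)
Taxable value = $319,112.84 − $84,400 − $47,866.926 = $186,845.914
Transit Authority: $186,845.914 × 0.00422 = $788.48975708
Larchfield Township: $186,845.914 × 0.00409 = $764.19978826
Cedarvale County: $186,845.914 × 0.0061 = $1,139.7600754
Total = $2,692.44962074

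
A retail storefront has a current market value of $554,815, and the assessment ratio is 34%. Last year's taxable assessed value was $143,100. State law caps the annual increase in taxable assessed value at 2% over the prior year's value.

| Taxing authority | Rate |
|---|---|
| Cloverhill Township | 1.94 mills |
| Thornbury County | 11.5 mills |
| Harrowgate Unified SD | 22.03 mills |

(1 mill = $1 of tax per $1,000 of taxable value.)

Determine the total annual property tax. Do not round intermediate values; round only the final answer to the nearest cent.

Uncapped assessed value = $554,815 × 0.34 = $188,637.1
Cap limit = $143,100 × 1.02 = $145,962
Taxable assessed value = min($188,637.1, $145,962) = $145,962 (cap binds)
Cloverhill Township: $145,962 × 0.00194 = $283.16628
Thornbury County: $145,962 × 0.0115 = $1,678.563
Harrowgate Unified SD: $145,962 × 0.02203 = $3,215.54286
Total = $5,177.27214

$5,177.27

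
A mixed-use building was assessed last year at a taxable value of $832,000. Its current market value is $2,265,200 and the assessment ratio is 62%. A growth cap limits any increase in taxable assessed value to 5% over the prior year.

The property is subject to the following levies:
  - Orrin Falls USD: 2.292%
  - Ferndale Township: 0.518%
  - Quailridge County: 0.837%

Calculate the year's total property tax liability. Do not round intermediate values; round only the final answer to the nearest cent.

$31,860.19

Uncapped assessed value = $2,265,200 × 0.62 = $1,404,424
Cap limit = $832,000 × 1.05 = $873,600
Taxable assessed value = min($1,404,424, $873,600) = $873,600 (cap binds)
Orrin Falls USD: $873,600 × 0.02292 = $20,022.912
Ferndale Township: $873,600 × 0.00518 = $4,525.248
Quailridge County: $873,600 × 0.00837 = $7,312.032
Total = $31,860.192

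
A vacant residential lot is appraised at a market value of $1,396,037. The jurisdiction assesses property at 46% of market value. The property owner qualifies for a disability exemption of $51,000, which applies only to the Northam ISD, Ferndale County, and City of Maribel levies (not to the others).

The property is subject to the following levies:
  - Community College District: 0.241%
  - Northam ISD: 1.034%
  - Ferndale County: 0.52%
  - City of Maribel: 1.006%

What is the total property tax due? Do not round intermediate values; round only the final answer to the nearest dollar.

$16,682

Assessed value = $1,396,037 × 0.46 = $642,177.02
Community College District: $642,177.02 × 0.00241 = $1,547.6466182
Northam ISD: ($642,177.02 − $51,000) × 0.01034 = $591,177.02 × 0.01034 = $6,112.7703868
Ferndale County: ($642,177.02 − $51,000) × 0.0052 = $591,177.02 × 0.0052 = $3,074.120504
City of Maribel: ($642,177.02 − $51,000) × 0.01006 = $591,177.02 × 0.01006 = $5,947.2408212
Total = $16,681.7783302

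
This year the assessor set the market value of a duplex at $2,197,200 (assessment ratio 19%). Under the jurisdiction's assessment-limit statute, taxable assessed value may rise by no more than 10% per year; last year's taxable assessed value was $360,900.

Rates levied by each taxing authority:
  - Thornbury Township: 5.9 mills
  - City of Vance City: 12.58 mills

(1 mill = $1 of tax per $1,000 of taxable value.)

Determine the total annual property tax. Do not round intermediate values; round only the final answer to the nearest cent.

$7,336.38

Uncapped assessed value = $2,197,200 × 0.19 = $417,468
Cap limit = $360,900 × 1.1 = $396,990
Taxable assessed value = min($417,468, $396,990) = $396,990 (cap binds)
Thornbury Township: $396,990 × 0.0059 = $2,342.241
City of Vance City: $396,990 × 0.01258 = $4,994.1342
Total = $7,336.3752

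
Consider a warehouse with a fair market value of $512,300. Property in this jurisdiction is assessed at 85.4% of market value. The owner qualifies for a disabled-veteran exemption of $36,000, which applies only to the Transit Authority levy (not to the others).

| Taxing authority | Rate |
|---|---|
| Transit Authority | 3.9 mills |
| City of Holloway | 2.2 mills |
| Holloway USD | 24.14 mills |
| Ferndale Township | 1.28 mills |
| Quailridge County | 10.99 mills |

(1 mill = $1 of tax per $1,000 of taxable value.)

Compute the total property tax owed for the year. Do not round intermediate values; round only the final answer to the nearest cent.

Assessed value = $512,300 × 0.854 = $437,504.2
Transit Authority: ($437,504.2 − $36,000) × 0.0039 = $401,504.2 × 0.0039 = $1,565.86638
City of Holloway: $437,504.2 × 0.0022 = $962.50924
Holloway USD: $437,504.2 × 0.02414 = $10,561.351388
Ferndale Township: $437,504.2 × 0.00128 = $560.005376
Quailridge County: $437,504.2 × 0.01099 = $4,808.171158
Total = $18,457.903542

$18,457.90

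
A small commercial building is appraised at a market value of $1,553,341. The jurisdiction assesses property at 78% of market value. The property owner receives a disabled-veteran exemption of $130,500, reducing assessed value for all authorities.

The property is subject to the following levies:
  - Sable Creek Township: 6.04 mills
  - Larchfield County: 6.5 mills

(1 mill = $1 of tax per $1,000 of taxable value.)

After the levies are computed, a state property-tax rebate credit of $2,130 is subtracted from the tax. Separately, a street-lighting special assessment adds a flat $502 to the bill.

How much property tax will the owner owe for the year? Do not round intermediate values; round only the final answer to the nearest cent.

$11,929.07

Assessed value = $1,553,341 × 0.78 = $1,211,605.98
Taxable value = $1,211,605.98 − $130,500 = $1,081,105.98
Sable Creek Township: $1,081,105.98 × 0.00604 = $6,529.8801192
Larchfield County: $1,081,105.98 × 0.0065 = $7,027.18887
Levies subtotal = $13,557.0689892
After credit = $13,557.0689892 − $2,130 = $11,427.0689892
Total = $11,427.0689892 + $502 = $11,929.0689892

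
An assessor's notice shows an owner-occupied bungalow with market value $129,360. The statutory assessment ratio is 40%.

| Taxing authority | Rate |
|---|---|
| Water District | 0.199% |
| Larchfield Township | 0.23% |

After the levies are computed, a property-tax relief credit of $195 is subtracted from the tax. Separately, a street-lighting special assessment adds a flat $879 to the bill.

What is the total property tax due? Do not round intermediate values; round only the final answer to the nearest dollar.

$906

Assessed value = $129,360 × 0.4 = $51,744
Water District: $51,744 × 0.00199 = $102.97056
Larchfield Township: $51,744 × 0.0023 = $119.0112
Levies subtotal = $221.98176
After credit = $221.98176 − $195 = $26.98176
Total = $26.98176 + $879 = $905.98176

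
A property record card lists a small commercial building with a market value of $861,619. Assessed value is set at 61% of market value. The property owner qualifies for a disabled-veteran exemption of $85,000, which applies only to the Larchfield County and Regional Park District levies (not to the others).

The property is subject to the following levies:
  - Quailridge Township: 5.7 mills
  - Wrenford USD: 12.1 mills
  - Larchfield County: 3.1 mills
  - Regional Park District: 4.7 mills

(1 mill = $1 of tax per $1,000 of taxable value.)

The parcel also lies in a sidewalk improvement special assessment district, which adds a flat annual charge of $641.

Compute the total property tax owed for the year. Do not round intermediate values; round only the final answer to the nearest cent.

Assessed value = $861,619 × 0.61 = $525,587.59
Quailridge Township: $525,587.59 × 0.0057 = $2,995.849263
Wrenford USD: $525,587.59 × 0.0121 = $6,359.609839
Larchfield County: ($525,587.59 − $85,000) × 0.0031 = $440,587.59 × 0.0031 = $1,365.821529
Regional Park District: ($525,587.59 − $85,000) × 0.0047 = $440,587.59 × 0.0047 = $2,070.761673
Levies subtotal = $12,792.042304
Total = $12,792.042304 + $641 = $13,433.042304

$13,433.04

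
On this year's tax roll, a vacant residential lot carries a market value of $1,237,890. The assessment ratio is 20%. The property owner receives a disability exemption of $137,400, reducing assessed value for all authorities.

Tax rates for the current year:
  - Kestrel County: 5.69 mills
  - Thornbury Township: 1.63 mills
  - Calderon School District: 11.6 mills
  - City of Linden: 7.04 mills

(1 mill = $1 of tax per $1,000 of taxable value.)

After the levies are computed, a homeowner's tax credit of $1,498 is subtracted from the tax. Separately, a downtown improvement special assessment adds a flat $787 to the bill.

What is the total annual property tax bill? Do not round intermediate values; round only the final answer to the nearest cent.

Assessed value = $1,237,890 × 0.2 = $247,578
Taxable value = $247,578 − $137,400 = $110,178
Kestrel County: $110,178 × 0.00569 = $626.91282
Thornbury Township: $110,178 × 0.00163 = $179.59014
Calderon School District: $110,178 × 0.0116 = $1,278.0648
City of Linden: $110,178 × 0.00704 = $775.65312
Levies subtotal = $2,860.22088
After credit = $2,860.22088 − $1,498 = $1,362.22088
Total = $1,362.22088 + $787 = $2,149.22088

$2,149.22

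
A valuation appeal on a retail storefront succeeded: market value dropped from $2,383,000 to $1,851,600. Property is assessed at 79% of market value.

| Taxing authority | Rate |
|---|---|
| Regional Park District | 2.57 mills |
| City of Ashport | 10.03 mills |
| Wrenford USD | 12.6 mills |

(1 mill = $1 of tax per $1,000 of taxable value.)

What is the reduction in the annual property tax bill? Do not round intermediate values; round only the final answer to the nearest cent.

$10,579.11

Old assessed value = $2,383,000 × 0.79 = $1,882,570
New assessed value = $1,851,600 × 0.79 = $1,462,764
Combined rate = 0.00257 + 0.01003 + 0.0126 = 0.0252
Old tax = $1,882,570 × 0.0252 = $47,440.764
New tax = $1,462,764 × 0.0252 = $36,861.6528
Reduction = $47,440.764 − $36,861.6528 = $10,579.1112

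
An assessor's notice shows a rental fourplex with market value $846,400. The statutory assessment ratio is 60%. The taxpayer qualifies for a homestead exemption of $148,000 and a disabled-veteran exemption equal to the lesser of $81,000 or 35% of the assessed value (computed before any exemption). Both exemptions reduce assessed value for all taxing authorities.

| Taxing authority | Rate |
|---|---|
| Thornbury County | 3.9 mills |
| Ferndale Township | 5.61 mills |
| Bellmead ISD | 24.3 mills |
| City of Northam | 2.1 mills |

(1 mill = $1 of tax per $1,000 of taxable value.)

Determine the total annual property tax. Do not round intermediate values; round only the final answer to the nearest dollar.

$10,013

Assessed value = $846,400 × 0.6 = $507,840
Disabled-veteran exemption = min($81,000, 35% × $507,840) = min($81,000, $177,744) = $81,000 (dollar cap binds)
Taxable value = $507,840 − $148,000 − $81,000 = $278,840
Thornbury County: $278,840 × 0.0039 = $1,087.476
Ferndale Township: $278,840 × 0.00561 = $1,564.2924
Bellmead ISD: $278,840 × 0.0243 = $6,775.812
City of Northam: $278,840 × 0.0021 = $585.564
Total = $10,013.1444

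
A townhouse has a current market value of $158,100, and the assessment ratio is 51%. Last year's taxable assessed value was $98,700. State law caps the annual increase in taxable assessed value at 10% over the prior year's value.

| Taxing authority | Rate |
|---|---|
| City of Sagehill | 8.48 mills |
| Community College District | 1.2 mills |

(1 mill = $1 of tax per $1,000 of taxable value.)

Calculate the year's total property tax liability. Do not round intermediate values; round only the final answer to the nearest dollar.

Uncapped assessed value = $158,100 × 0.51 = $80,631
Cap limit = $98,700 × 1.1 = $108,570
Taxable assessed value = min($80,631, $108,570) = $80,631 (cap does not bind)
City of Sagehill: $80,631 × 0.00848 = $683.75088
Community College District: $80,631 × 0.0012 = $96.7572
Total = $780.50808

$781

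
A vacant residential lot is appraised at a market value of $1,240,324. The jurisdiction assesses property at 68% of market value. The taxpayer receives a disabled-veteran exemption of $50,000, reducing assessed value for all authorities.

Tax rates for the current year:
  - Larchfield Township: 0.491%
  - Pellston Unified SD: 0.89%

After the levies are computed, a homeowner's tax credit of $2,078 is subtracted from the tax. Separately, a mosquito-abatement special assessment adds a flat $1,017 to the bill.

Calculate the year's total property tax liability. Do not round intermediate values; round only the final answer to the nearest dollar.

$9,896

Assessed value = $1,240,324 × 0.68 = $843,420.32
Taxable value = $843,420.32 − $50,000 = $793,420.32
Larchfield Township: $793,420.32 × 0.00491 = $3,895.6937712
Pellston Unified SD: $793,420.32 × 0.0089 = $7,061.440848
Levies subtotal = $10,957.1346192
After credit = $10,957.1346192 − $2,078 = $8,879.1346192
Total = $8,879.1346192 + $1,017 = $9,896.1346192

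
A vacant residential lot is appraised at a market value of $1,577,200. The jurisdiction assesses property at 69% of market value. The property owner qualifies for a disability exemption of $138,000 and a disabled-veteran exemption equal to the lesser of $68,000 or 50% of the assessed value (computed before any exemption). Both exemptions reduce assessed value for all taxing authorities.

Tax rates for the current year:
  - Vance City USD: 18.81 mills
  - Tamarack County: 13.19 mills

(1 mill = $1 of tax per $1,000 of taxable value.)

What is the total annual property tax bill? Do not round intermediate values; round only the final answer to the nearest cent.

$28,232.58

Assessed value = $1,577,200 × 0.69 = $1,088,268
Disabled-veteran exemption = min($68,000, 50% × $1,088,268) = min($68,000, $544,134) = $68,000 (dollar cap binds)
Taxable value = $1,088,268 − $138,000 − $68,000 = $882,268
Vance City USD: $882,268 × 0.01881 = $16,595.46108
Tamarack County: $882,268 × 0.01319 = $11,637.11492
Total = $28,232.576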